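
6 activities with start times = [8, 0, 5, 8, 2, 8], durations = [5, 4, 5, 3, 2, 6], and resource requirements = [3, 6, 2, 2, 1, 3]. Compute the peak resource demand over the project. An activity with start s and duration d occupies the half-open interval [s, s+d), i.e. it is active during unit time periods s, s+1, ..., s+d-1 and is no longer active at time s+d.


Each activity i is active on [start_i, start_i + duration_i).
Compute total resource usage per time slot:
  t=0: active resources = [6], total = 6
  t=1: active resources = [6], total = 6
  t=2: active resources = [6, 1], total = 7
  t=3: active resources = [6, 1], total = 7
  t=4: active resources = [], total = 0
  t=5: active resources = [2], total = 2
  t=6: active resources = [2], total = 2
  t=7: active resources = [2], total = 2
  t=8: active resources = [3, 2, 2, 3], total = 10
  t=9: active resources = [3, 2, 2, 3], total = 10
  t=10: active resources = [3, 2, 3], total = 8
  t=11: active resources = [3, 3], total = 6
  t=12: active resources = [3, 3], total = 6
  t=13: active resources = [3], total = 3
Peak resource demand = 10

10


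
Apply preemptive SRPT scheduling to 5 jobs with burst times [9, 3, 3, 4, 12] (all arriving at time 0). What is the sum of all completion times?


Since all jobs arrive at t=0, SRPT equals SPT ordering.
SPT order: [3, 3, 4, 9, 12]
Completion times:
  Job 1: p=3, C=3
  Job 2: p=3, C=6
  Job 3: p=4, C=10
  Job 4: p=9, C=19
  Job 5: p=12, C=31
Total completion time = 3 + 6 + 10 + 19 + 31 = 69

69


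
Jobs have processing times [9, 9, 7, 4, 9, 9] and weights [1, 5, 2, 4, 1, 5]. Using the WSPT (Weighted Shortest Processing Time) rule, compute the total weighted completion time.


Compute p/w ratios and sort ascending (WSPT): [(4, 4), (9, 5), (9, 5), (7, 2), (9, 1), (9, 1)]
Compute weighted completion times:
  Job (p=4,w=4): C=4, w*C=4*4=16
  Job (p=9,w=5): C=13, w*C=5*13=65
  Job (p=9,w=5): C=22, w*C=5*22=110
  Job (p=7,w=2): C=29, w*C=2*29=58
  Job (p=9,w=1): C=38, w*C=1*38=38
  Job (p=9,w=1): C=47, w*C=1*47=47
Total weighted completion time = 334

334


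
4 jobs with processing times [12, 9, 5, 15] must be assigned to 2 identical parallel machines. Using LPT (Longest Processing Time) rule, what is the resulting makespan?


Sort jobs in decreasing order (LPT): [15, 12, 9, 5]
Assign each job to the least loaded machine:
  Machine 1: jobs [15, 5], load = 20
  Machine 2: jobs [12, 9], load = 21
Makespan = max load = 21

21


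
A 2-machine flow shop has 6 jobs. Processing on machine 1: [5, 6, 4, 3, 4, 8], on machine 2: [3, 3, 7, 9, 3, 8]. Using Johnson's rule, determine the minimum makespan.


Apply Johnson's rule:
  Group 1 (a <= b): [(4, 3, 9), (3, 4, 7), (6, 8, 8)]
  Group 2 (a > b): [(1, 5, 3), (2, 6, 3), (5, 4, 3)]
Optimal job order: [4, 3, 6, 1, 2, 5]
Schedule:
  Job 4: M1 done at 3, M2 done at 12
  Job 3: M1 done at 7, M2 done at 19
  Job 6: M1 done at 15, M2 done at 27
  Job 1: M1 done at 20, M2 done at 30
  Job 2: M1 done at 26, M2 done at 33
  Job 5: M1 done at 30, M2 done at 36
Makespan = 36

36


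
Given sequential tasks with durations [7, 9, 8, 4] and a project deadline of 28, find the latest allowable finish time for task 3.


LF(activity 3) = deadline - sum of successor durations
Successors: activities 4 through 4 with durations [4]
Sum of successor durations = 4
LF = 28 - 4 = 24

24


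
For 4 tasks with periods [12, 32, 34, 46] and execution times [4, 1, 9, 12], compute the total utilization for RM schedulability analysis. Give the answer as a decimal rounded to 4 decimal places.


Compute individual utilizations (exact fractions):
  Task 1: C/T = 4/12 = 1/3 (approx. 0.3333)
  Task 2: C/T = 1/32 (approx. 0.0313)
  Task 3: C/T = 9/34 (approx. 0.2647)
  Task 4: C/T = 12/46 = 6/23 (approx. 0.2609)
Total utilization U = 1/3 + 1/32 + 9/34 + 6/23 = 33413/37536
Rounded to 4 decimal places: U = 0.8902
RM (Liu & Layland) bound for 4 tasks = 0.756828; compare with U = 33413/37536 (approx. 0.890159)
bound < U <= 1, so the RM sufficient condition is not met (inconclusive; an exact test such as response-time analysis is needed).

0.8902


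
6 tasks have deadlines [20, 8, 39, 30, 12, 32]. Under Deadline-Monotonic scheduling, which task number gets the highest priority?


Sort tasks by relative deadline (ascending):
  Task 2: deadline = 8
  Task 5: deadline = 12
  Task 1: deadline = 20
  Task 4: deadline = 30
  Task 6: deadline = 32
  Task 3: deadline = 39
Priority order (highest first): [2, 5, 1, 4, 6, 3]
Highest priority task = 2

2


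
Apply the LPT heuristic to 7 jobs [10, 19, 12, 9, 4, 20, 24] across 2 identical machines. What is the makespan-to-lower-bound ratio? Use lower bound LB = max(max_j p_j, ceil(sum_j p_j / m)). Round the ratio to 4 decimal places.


LPT order: [24, 20, 19, 12, 10, 9, 4]
Machine loads after assignment: [50, 48]
LPT makespan = 50
Lower bound = max(max_job, ceil(total/2)) = max(24, 49) = 49
Ratio = 50 / 49 = 1.0204

1.0204


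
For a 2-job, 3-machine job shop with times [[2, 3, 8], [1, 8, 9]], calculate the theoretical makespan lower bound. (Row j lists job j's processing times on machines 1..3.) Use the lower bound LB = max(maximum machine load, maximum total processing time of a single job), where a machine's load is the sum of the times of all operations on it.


Machine loads:
  Machine 1: 2 + 1 = 3
  Machine 2: 3 + 8 = 11
  Machine 3: 8 + 9 = 17
Max machine load = 17
Job totals:
  Job 1: 13
  Job 2: 18
Max job total = 18
Lower bound = max(17, 18) = 18

18


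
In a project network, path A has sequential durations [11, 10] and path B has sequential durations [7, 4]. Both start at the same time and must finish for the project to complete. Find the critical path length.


Path A total = 11 + 10 = 21
Path B total = 7 + 4 = 11
Critical path = longest path = max(21, 11) = 21

21


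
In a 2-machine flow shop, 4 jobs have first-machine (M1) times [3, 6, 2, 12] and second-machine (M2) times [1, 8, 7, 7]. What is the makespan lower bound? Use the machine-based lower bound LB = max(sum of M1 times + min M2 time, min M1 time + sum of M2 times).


LB1 = sum(M1 times) + min(M2 times) = 23 + 1 = 24
LB2 = min(M1 times) + sum(M2 times) = 2 + 23 = 25
Lower bound = max(LB1, LB2) = max(24, 25) = 25

25


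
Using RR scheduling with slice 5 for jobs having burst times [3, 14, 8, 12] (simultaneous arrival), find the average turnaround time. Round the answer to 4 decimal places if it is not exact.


Time quantum = 5
Execution trace:
  J1 runs 3 units, time = 3
  J2 runs 5 units, time = 8
  J3 runs 5 units, time = 13
  J4 runs 5 units, time = 18
  J2 runs 5 units, time = 23
  J3 runs 3 units, time = 26
  J4 runs 5 units, time = 31
  J2 runs 4 units, time = 35
  J4 runs 2 units, time = 37
Finish times: [3, 35, 26, 37]
Average turnaround = 101/4 = 25.25

25.25


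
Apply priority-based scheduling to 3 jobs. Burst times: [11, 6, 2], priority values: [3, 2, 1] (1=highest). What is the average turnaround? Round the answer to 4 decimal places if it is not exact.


Sort by priority (ascending = highest first):
Order: [(1, 2), (2, 6), (3, 11)]
Completion times:
  Priority 1, burst=2, C=2
  Priority 2, burst=6, C=8
  Priority 3, burst=11, C=19
Average turnaround = 29/3 = 9.6667

9.6667


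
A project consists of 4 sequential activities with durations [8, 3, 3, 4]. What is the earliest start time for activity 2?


Activity 2 starts after activities 1 through 1 complete.
Predecessor durations: [8]
ES = 8 = 8

8


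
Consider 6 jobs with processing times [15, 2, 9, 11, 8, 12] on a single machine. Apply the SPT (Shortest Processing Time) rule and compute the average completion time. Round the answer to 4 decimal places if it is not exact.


Sort jobs by processing time (SPT order): [2, 8, 9, 11, 12, 15]
Compute completion times sequentially:
  Job 1: processing = 2, completes at 2
  Job 2: processing = 8, completes at 10
  Job 3: processing = 9, completes at 19
  Job 4: processing = 11, completes at 30
  Job 5: processing = 12, completes at 42
  Job 6: processing = 15, completes at 57
Sum of completion times = 160
Average completion time = 160/6 = 26.6667

26.6667


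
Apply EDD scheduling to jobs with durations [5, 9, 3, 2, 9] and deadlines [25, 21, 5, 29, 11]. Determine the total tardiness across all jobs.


Sort by due date (EDD order): [(3, 5), (9, 11), (9, 21), (5, 25), (2, 29)]
Compute completion times and tardiness:
  Job 1: p=3, d=5, C=3, tardiness=max(0,3-5)=0
  Job 2: p=9, d=11, C=12, tardiness=max(0,12-11)=1
  Job 3: p=9, d=21, C=21, tardiness=max(0,21-21)=0
  Job 4: p=5, d=25, C=26, tardiness=max(0,26-25)=1
  Job 5: p=2, d=29, C=28, tardiness=max(0,28-29)=0
Total tardiness = 2

2


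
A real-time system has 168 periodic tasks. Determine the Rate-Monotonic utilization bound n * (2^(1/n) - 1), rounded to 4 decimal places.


Compute 2^(1/168) = 1.0041343992
Subtract 1: 1.0041343992 - 1 = 0.0041343992
Multiply by n: 168 * 0.0041343992 = 0.6945790656
Round to 4 dp: 0.6946

0.6946


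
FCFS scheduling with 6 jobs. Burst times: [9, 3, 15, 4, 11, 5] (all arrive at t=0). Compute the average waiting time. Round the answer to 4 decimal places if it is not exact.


FCFS order (as given): [9, 3, 15, 4, 11, 5]
Waiting times:
  Job 1: wait = 0
  Job 2: wait = 9
  Job 3: wait = 12
  Job 4: wait = 27
  Job 5: wait = 31
  Job 6: wait = 42
Sum of waiting times = 121
Average waiting time = 121/6 = 20.1667

20.1667


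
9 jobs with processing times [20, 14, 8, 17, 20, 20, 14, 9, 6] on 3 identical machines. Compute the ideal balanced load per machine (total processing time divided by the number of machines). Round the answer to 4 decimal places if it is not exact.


Total processing time = 20 + 14 + 8 + 17 + 20 + 20 + 14 + 9 + 6 = 128
Number of machines = 3
Ideal balanced load = 128 / 3 = 42.6667

42.6667


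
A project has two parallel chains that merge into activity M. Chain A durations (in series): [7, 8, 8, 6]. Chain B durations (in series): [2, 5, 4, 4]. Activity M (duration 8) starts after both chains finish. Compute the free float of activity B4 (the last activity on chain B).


ES(B4) = sum of predecessors on chain B = 11
EF(B4) = ES + duration = 11 + 4 = 15
Successor of B4 is M. ES(M) = max(sum(A), sum(B)) = max(29, 15) = 29
Free float = ES(successor) - EF(current) = 29 - 15 = 14

14


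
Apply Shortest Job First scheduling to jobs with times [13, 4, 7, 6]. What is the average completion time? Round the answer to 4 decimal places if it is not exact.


SJF order (ascending): [4, 6, 7, 13]
Completion times:
  Job 1: burst=4, C=4
  Job 2: burst=6, C=10
  Job 3: burst=7, C=17
  Job 4: burst=13, C=30
Average completion = 61/4 = 15.25

15.25


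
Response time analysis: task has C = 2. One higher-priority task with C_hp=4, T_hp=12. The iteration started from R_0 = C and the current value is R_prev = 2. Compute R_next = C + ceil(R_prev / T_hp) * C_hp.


R_next = C + ceil(R_prev / T_hp) * C_hp
ceil(2 / 12) = ceil(0.1667) = 1
Interference = 1 * 4 = 4
R_next = 2 + 4 = 6

6


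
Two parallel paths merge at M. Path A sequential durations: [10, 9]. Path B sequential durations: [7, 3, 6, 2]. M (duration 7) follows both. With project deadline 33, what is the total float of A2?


Forward pass: ES(A2) = sum of predecessors on chain A = 10
EF = ES + duration = 10 + 9 = 19
Backward pass: LF(M) = deadline = 33; LS(M) = 33 - 7 = 26
LF(A2) = LS(M) - sum(successors on chain A) = 26 - 0 = 26
LS = LF - duration = 26 - 9 = 17
Total float = LS - ES = 17 - 10 = 7

7


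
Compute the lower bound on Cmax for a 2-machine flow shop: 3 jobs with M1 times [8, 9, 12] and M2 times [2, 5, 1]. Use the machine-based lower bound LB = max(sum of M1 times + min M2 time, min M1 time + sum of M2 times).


LB1 = sum(M1 times) + min(M2 times) = 29 + 1 = 30
LB2 = min(M1 times) + sum(M2 times) = 8 + 8 = 16
Lower bound = max(LB1, LB2) = max(30, 16) = 30

30


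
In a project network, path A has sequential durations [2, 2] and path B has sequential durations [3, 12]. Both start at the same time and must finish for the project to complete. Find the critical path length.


Path A total = 2 + 2 = 4
Path B total = 3 + 12 = 15
Critical path = longest path = max(4, 15) = 15

15


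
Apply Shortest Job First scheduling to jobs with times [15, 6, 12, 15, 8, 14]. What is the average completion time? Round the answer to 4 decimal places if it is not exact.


SJF order (ascending): [6, 8, 12, 14, 15, 15]
Completion times:
  Job 1: burst=6, C=6
  Job 2: burst=8, C=14
  Job 3: burst=12, C=26
  Job 4: burst=14, C=40
  Job 5: burst=15, C=55
  Job 6: burst=15, C=70
Average completion = 211/6 = 35.1667

35.1667


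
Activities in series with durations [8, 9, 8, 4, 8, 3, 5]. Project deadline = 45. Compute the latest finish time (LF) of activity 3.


LF(activity 3) = deadline - sum of successor durations
Successors: activities 4 through 7 with durations [4, 8, 3, 5]
Sum of successor durations = 20
LF = 45 - 20 = 25

25


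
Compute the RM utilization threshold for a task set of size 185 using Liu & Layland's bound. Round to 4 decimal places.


Compute 2^(1/185) = 1.0037537693
Subtract 1: 1.0037537693 - 1 = 0.0037537693
Multiply by n: 185 * 0.0037537693 = 0.6944473205
Round to 4 dp: 0.6944

0.6944


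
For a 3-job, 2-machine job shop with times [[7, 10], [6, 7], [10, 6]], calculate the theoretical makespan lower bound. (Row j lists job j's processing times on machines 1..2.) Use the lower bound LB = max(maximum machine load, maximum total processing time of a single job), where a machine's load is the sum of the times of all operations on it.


Machine loads:
  Machine 1: 7 + 6 + 10 = 23
  Machine 2: 10 + 7 + 6 = 23
Max machine load = 23
Job totals:
  Job 1: 17
  Job 2: 13
  Job 3: 16
Max job total = 17
Lower bound = max(23, 17) = 23

23


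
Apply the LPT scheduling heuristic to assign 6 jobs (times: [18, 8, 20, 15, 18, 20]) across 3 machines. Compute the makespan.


Sort jobs in decreasing order (LPT): [20, 20, 18, 18, 15, 8]
Assign each job to the least loaded machine:
  Machine 1: jobs [20, 15], load = 35
  Machine 2: jobs [20, 8], load = 28
  Machine 3: jobs [18, 18], load = 36
Makespan = max load = 36

36


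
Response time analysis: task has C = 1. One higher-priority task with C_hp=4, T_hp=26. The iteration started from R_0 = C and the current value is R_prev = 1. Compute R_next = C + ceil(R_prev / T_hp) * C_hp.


R_next = C + ceil(R_prev / T_hp) * C_hp
ceil(1 / 26) = ceil(0.0385) = 1
Interference = 1 * 4 = 4
R_next = 1 + 4 = 5

5


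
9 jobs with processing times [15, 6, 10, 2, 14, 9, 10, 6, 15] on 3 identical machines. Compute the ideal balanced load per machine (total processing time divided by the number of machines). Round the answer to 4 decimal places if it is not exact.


Total processing time = 15 + 6 + 10 + 2 + 14 + 9 + 10 + 6 + 15 = 87
Number of machines = 3
Ideal balanced load = 87 / 3 = 29.0

29.0


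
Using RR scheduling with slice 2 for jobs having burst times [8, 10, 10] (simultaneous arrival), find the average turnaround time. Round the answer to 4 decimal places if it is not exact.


Time quantum = 2
Execution trace:
  J1 runs 2 units, time = 2
  J2 runs 2 units, time = 4
  J3 runs 2 units, time = 6
  J1 runs 2 units, time = 8
  J2 runs 2 units, time = 10
  J3 runs 2 units, time = 12
  J1 runs 2 units, time = 14
  J2 runs 2 units, time = 16
  J3 runs 2 units, time = 18
  J1 runs 2 units, time = 20
  J2 runs 2 units, time = 22
  J3 runs 2 units, time = 24
  J2 runs 2 units, time = 26
  J3 runs 2 units, time = 28
Finish times: [20, 26, 28]
Average turnaround = 74/3 = 24.6667

24.6667


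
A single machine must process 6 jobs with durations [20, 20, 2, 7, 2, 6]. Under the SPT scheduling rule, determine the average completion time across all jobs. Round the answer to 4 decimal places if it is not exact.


Sort jobs by processing time (SPT order): [2, 2, 6, 7, 20, 20]
Compute completion times sequentially:
  Job 1: processing = 2, completes at 2
  Job 2: processing = 2, completes at 4
  Job 3: processing = 6, completes at 10
  Job 4: processing = 7, completes at 17
  Job 5: processing = 20, completes at 37
  Job 6: processing = 20, completes at 57
Sum of completion times = 127
Average completion time = 127/6 = 21.1667

21.1667


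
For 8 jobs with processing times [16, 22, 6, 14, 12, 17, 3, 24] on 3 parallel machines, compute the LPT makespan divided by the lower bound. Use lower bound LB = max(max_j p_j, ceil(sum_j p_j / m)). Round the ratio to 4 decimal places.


LPT order: [24, 22, 17, 16, 14, 12, 6, 3]
Machine loads after assignment: [39, 36, 39]
LPT makespan = 39
Lower bound = max(max_job, ceil(total/3)) = max(24, 38) = 38
Ratio = 39 / 38 = 1.0263

1.0263


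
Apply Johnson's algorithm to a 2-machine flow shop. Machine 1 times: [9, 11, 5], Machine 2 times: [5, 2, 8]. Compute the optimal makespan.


Apply Johnson's rule:
  Group 1 (a <= b): [(3, 5, 8)]
  Group 2 (a > b): [(1, 9, 5), (2, 11, 2)]
Optimal job order: [3, 1, 2]
Schedule:
  Job 3: M1 done at 5, M2 done at 13
  Job 1: M1 done at 14, M2 done at 19
  Job 2: M1 done at 25, M2 done at 27
Makespan = 27

27


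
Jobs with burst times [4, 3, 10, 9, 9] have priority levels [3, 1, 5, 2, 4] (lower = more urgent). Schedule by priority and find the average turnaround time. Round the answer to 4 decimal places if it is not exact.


Sort by priority (ascending = highest first):
Order: [(1, 3), (2, 9), (3, 4), (4, 9), (5, 10)]
Completion times:
  Priority 1, burst=3, C=3
  Priority 2, burst=9, C=12
  Priority 3, burst=4, C=16
  Priority 4, burst=9, C=25
  Priority 5, burst=10, C=35
Average turnaround = 91/5 = 18.2

18.2


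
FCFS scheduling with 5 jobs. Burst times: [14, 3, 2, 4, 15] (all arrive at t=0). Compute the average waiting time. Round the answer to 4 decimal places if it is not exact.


FCFS order (as given): [14, 3, 2, 4, 15]
Waiting times:
  Job 1: wait = 0
  Job 2: wait = 14
  Job 3: wait = 17
  Job 4: wait = 19
  Job 5: wait = 23
Sum of waiting times = 73
Average waiting time = 73/5 = 14.6

14.6


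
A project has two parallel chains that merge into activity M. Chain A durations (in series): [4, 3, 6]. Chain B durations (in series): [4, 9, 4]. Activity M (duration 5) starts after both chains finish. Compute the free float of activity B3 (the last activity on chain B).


ES(B3) = sum of predecessors on chain B = 13
EF(B3) = ES + duration = 13 + 4 = 17
Successor of B3 is M. ES(M) = max(sum(A), sum(B)) = max(13, 17) = 17
Free float = ES(successor) - EF(current) = 17 - 17 = 0

0


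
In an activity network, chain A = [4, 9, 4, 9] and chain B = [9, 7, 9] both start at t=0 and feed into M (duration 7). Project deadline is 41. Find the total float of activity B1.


Forward pass: ES(B1) = sum of predecessors on chain B = 0
EF = ES + duration = 0 + 9 = 9
Backward pass: LF(M) = deadline = 41; LS(M) = 41 - 7 = 34
LF(B1) = LS(M) - sum(successors on chain B) = 34 - 16 = 18
LS = LF - duration = 18 - 9 = 9
Total float = LS - ES = 9 - 0 = 9

9


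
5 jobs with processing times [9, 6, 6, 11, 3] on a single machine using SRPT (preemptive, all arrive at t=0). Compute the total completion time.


Since all jobs arrive at t=0, SRPT equals SPT ordering.
SPT order: [3, 6, 6, 9, 11]
Completion times:
  Job 1: p=3, C=3
  Job 2: p=6, C=9
  Job 3: p=6, C=15
  Job 4: p=9, C=24
  Job 5: p=11, C=35
Total completion time = 3 + 9 + 15 + 24 + 35 = 86

86


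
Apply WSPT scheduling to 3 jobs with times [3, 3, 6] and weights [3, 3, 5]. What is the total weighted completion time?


Compute p/w ratios and sort ascending (WSPT): [(3, 3), (3, 3), (6, 5)]
Compute weighted completion times:
  Job (p=3,w=3): C=3, w*C=3*3=9
  Job (p=3,w=3): C=6, w*C=3*6=18
  Job (p=6,w=5): C=12, w*C=5*12=60
Total weighted completion time = 87

87


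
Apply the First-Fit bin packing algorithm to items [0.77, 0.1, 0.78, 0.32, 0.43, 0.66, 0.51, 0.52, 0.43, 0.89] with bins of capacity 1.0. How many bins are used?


Place items sequentially using First-Fit:
  Item 0.77 -> new Bin 1
  Item 0.1 -> Bin 1 (now 0.87)
  Item 0.78 -> new Bin 2
  Item 0.32 -> new Bin 3
  Item 0.43 -> Bin 3 (now 0.75)
  Item 0.66 -> new Bin 4
  Item 0.51 -> new Bin 5
  Item 0.52 -> new Bin 6
  Item 0.43 -> Bin 5 (now 0.94)
  Item 0.89 -> new Bin 7
Total bins used = 7

7


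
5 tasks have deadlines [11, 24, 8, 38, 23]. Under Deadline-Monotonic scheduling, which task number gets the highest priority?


Sort tasks by relative deadline (ascending):
  Task 3: deadline = 8
  Task 1: deadline = 11
  Task 5: deadline = 23
  Task 2: deadline = 24
  Task 4: deadline = 38
Priority order (highest first): [3, 1, 5, 2, 4]
Highest priority task = 3

3


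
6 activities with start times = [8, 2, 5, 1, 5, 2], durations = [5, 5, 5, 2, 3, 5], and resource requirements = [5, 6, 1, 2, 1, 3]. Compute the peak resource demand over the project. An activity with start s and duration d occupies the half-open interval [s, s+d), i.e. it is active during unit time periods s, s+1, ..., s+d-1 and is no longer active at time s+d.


Each activity i is active on [start_i, start_i + duration_i).
Compute total resource usage per time slot:
  t=0: active resources = [], total = 0
  t=1: active resources = [2], total = 2
  t=2: active resources = [6, 2, 3], total = 11
  t=3: active resources = [6, 3], total = 9
  t=4: active resources = [6, 3], total = 9
  t=5: active resources = [6, 1, 1, 3], total = 11
  t=6: active resources = [6, 1, 1, 3], total = 11
  t=7: active resources = [1, 1], total = 2
  t=8: active resources = [5, 1], total = 6
  t=9: active resources = [5, 1], total = 6
  t=10: active resources = [5], total = 5
  t=11: active resources = [5], total = 5
  t=12: active resources = [5], total = 5
Peak resource demand = 11

11


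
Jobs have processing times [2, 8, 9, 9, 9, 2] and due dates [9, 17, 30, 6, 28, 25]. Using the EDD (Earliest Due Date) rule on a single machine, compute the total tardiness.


Sort by due date (EDD order): [(9, 6), (2, 9), (8, 17), (2, 25), (9, 28), (9, 30)]
Compute completion times and tardiness:
  Job 1: p=9, d=6, C=9, tardiness=max(0,9-6)=3
  Job 2: p=2, d=9, C=11, tardiness=max(0,11-9)=2
  Job 3: p=8, d=17, C=19, tardiness=max(0,19-17)=2
  Job 4: p=2, d=25, C=21, tardiness=max(0,21-25)=0
  Job 5: p=9, d=28, C=30, tardiness=max(0,30-28)=2
  Job 6: p=9, d=30, C=39, tardiness=max(0,39-30)=9
Total tardiness = 18

18


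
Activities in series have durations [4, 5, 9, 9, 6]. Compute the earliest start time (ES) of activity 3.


Activity 3 starts after activities 1 through 2 complete.
Predecessor durations: [4, 5]
ES = 4 + 5 = 9

9


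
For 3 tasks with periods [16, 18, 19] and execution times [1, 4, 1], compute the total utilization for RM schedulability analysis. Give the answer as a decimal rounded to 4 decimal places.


Compute individual utilizations (exact fractions):
  Task 1: C/T = 1/16 (approx. 0.0625)
  Task 2: C/T = 4/18 = 2/9 (approx. 0.2222)
  Task 3: C/T = 1/19 (approx. 0.0526)
Total utilization U = 1/16 + 2/9 + 1/19 = 923/2736
Rounded to 4 decimal places: U = 0.3374
RM (Liu & Layland) bound for 3 tasks = 0.779763; compare with U = 923/2736 (approx. 0.337354)
U <= bound, so schedulable by RM sufficient condition.

0.3374


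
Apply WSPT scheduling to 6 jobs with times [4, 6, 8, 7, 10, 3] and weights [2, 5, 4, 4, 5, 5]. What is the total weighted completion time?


Compute p/w ratios and sort ascending (WSPT): [(3, 5), (6, 5), (7, 4), (4, 2), (8, 4), (10, 5)]
Compute weighted completion times:
  Job (p=3,w=5): C=3, w*C=5*3=15
  Job (p=6,w=5): C=9, w*C=5*9=45
  Job (p=7,w=4): C=16, w*C=4*16=64
  Job (p=4,w=2): C=20, w*C=2*20=40
  Job (p=8,w=4): C=28, w*C=4*28=112
  Job (p=10,w=5): C=38, w*C=5*38=190
Total weighted completion time = 466

466


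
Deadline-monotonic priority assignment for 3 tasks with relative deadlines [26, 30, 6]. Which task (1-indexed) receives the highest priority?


Sort tasks by relative deadline (ascending):
  Task 3: deadline = 6
  Task 1: deadline = 26
  Task 2: deadline = 30
Priority order (highest first): [3, 1, 2]
Highest priority task = 3

3


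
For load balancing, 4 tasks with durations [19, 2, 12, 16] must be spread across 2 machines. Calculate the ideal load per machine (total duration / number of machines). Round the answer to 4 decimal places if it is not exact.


Total processing time = 19 + 2 + 12 + 16 = 49
Number of machines = 2
Ideal balanced load = 49 / 2 = 24.5

24.5


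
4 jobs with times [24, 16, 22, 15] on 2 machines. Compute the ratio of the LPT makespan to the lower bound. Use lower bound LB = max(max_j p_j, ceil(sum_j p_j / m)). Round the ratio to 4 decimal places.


LPT order: [24, 22, 16, 15]
Machine loads after assignment: [39, 38]
LPT makespan = 39
Lower bound = max(max_job, ceil(total/2)) = max(24, 39) = 39
Ratio = 39 / 39 = 1.0

1.0


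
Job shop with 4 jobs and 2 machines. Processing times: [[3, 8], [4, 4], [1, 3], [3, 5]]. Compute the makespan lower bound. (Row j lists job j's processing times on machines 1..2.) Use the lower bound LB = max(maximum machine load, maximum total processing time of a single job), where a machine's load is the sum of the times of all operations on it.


Machine loads:
  Machine 1: 3 + 4 + 1 + 3 = 11
  Machine 2: 8 + 4 + 3 + 5 = 20
Max machine load = 20
Job totals:
  Job 1: 11
  Job 2: 8
  Job 3: 4
  Job 4: 8
Max job total = 11
Lower bound = max(20, 11) = 20

20


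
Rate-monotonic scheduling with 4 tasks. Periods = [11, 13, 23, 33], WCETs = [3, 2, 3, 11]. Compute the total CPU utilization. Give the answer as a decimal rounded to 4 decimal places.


Compute individual utilizations (exact fractions):
  Task 1: C/T = 3/11 (approx. 0.2727)
  Task 2: C/T = 2/13 (approx. 0.1538)
  Task 3: C/T = 3/23 (approx. 0.1304)
  Task 4: C/T = 11/33 = 1/3 (approx. 0.3333)
Total utilization U = 3/11 + 2/13 + 3/23 + 1/3 = 8785/9867
Rounded to 4 decimal places: U = 0.8903
RM (Liu & Layland) bound for 4 tasks = 0.756828; compare with U = 8785/9867 (approx. 0.890342)
bound < U <= 1, so the RM sufficient condition is not met (inconclusive; an exact test such as response-time analysis is needed).

0.8903


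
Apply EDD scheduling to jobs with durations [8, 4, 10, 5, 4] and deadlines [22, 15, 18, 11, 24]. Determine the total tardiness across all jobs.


Sort by due date (EDD order): [(5, 11), (4, 15), (10, 18), (8, 22), (4, 24)]
Compute completion times and tardiness:
  Job 1: p=5, d=11, C=5, tardiness=max(0,5-11)=0
  Job 2: p=4, d=15, C=9, tardiness=max(0,9-15)=0
  Job 3: p=10, d=18, C=19, tardiness=max(0,19-18)=1
  Job 4: p=8, d=22, C=27, tardiness=max(0,27-22)=5
  Job 5: p=4, d=24, C=31, tardiness=max(0,31-24)=7
Total tardiness = 13

13


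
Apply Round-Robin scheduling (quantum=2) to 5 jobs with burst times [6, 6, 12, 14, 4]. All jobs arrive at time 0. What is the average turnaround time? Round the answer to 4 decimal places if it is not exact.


Time quantum = 2
Execution trace:
  J1 runs 2 units, time = 2
  J2 runs 2 units, time = 4
  J3 runs 2 units, time = 6
  J4 runs 2 units, time = 8
  J5 runs 2 units, time = 10
  J1 runs 2 units, time = 12
  J2 runs 2 units, time = 14
  J3 runs 2 units, time = 16
  J4 runs 2 units, time = 18
  J5 runs 2 units, time = 20
  J1 runs 2 units, time = 22
  J2 runs 2 units, time = 24
  J3 runs 2 units, time = 26
  J4 runs 2 units, time = 28
  J3 runs 2 units, time = 30
  J4 runs 2 units, time = 32
  J3 runs 2 units, time = 34
  J4 runs 2 units, time = 36
  J3 runs 2 units, time = 38
  J4 runs 2 units, time = 40
  J4 runs 2 units, time = 42
Finish times: [22, 24, 38, 42, 20]
Average turnaround = 146/5 = 29.2

29.2


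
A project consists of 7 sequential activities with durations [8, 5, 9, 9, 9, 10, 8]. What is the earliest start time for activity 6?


Activity 6 starts after activities 1 through 5 complete.
Predecessor durations: [8, 5, 9, 9, 9]
ES = 8 + 5 + 9 + 9 + 9 = 40

40


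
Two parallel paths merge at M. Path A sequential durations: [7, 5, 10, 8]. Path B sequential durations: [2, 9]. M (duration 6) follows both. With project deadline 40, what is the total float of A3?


Forward pass: ES(A3) = sum of predecessors on chain A = 12
EF = ES + duration = 12 + 10 = 22
Backward pass: LF(M) = deadline = 40; LS(M) = 40 - 6 = 34
LF(A3) = LS(M) - sum(successors on chain A) = 34 - 8 = 26
LS = LF - duration = 26 - 10 = 16
Total float = LS - ES = 16 - 12 = 4

4


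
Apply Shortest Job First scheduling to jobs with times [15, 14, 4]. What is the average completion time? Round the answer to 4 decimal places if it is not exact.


SJF order (ascending): [4, 14, 15]
Completion times:
  Job 1: burst=4, C=4
  Job 2: burst=14, C=18
  Job 3: burst=15, C=33
Average completion = 55/3 = 18.3333

18.3333


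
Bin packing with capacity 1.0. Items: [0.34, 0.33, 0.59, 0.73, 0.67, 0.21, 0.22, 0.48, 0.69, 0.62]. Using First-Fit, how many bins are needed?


Place items sequentially using First-Fit:
  Item 0.34 -> new Bin 1
  Item 0.33 -> Bin 1 (now 0.67)
  Item 0.59 -> new Bin 2
  Item 0.73 -> new Bin 3
  Item 0.67 -> new Bin 4
  Item 0.21 -> Bin 1 (now 0.88)
  Item 0.22 -> Bin 2 (now 0.81)
  Item 0.48 -> new Bin 5
  Item 0.69 -> new Bin 6
  Item 0.62 -> new Bin 7
Total bins used = 7

7


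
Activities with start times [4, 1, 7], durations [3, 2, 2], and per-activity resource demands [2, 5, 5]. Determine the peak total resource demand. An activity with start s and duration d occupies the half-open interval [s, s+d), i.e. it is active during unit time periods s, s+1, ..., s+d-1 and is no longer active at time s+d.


Each activity i is active on [start_i, start_i + duration_i).
Compute total resource usage per time slot:
  t=0: active resources = [], total = 0
  t=1: active resources = [5], total = 5
  t=2: active resources = [5], total = 5
  t=3: active resources = [], total = 0
  t=4: active resources = [2], total = 2
  t=5: active resources = [2], total = 2
  t=6: active resources = [2], total = 2
  t=7: active resources = [5], total = 5
  t=8: active resources = [5], total = 5
Peak resource demand = 5

5


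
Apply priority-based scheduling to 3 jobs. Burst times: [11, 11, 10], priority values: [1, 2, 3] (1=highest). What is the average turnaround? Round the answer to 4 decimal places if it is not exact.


Sort by priority (ascending = highest first):
Order: [(1, 11), (2, 11), (3, 10)]
Completion times:
  Priority 1, burst=11, C=11
  Priority 2, burst=11, C=22
  Priority 3, burst=10, C=32
Average turnaround = 65/3 = 21.6667

21.6667


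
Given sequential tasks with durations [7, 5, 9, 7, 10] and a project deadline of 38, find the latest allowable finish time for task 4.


LF(activity 4) = deadline - sum of successor durations
Successors: activities 5 through 5 with durations [10]
Sum of successor durations = 10
LF = 38 - 10 = 28

28


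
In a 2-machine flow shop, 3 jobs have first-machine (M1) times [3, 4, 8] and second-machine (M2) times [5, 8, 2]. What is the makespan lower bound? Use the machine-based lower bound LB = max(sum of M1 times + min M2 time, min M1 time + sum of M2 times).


LB1 = sum(M1 times) + min(M2 times) = 15 + 2 = 17
LB2 = min(M1 times) + sum(M2 times) = 3 + 15 = 18
Lower bound = max(LB1, LB2) = max(17, 18) = 18

18


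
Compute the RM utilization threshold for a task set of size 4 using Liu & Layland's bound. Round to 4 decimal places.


Compute 2^(1/4) = 1.1892071150
Subtract 1: 1.1892071150 - 1 = 0.1892071150
Multiply by n: 4 * 0.1892071150 = 0.7568284600
Round to 4 dp: 0.7568

0.7568


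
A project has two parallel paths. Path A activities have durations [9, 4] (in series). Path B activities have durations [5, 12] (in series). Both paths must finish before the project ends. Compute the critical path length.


Path A total = 9 + 4 = 13
Path B total = 5 + 12 = 17
Critical path = longest path = max(13, 17) = 17

17


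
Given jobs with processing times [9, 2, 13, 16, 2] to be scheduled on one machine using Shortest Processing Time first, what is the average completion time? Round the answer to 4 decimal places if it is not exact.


Sort jobs by processing time (SPT order): [2, 2, 9, 13, 16]
Compute completion times sequentially:
  Job 1: processing = 2, completes at 2
  Job 2: processing = 2, completes at 4
  Job 3: processing = 9, completes at 13
  Job 4: processing = 13, completes at 26
  Job 5: processing = 16, completes at 42
Sum of completion times = 87
Average completion time = 87/5 = 17.4

17.4


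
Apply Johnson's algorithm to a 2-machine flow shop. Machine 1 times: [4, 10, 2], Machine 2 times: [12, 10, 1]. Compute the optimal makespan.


Apply Johnson's rule:
  Group 1 (a <= b): [(1, 4, 12), (2, 10, 10)]
  Group 2 (a > b): [(3, 2, 1)]
Optimal job order: [1, 2, 3]
Schedule:
  Job 1: M1 done at 4, M2 done at 16
  Job 2: M1 done at 14, M2 done at 26
  Job 3: M1 done at 16, M2 done at 27
Makespan = 27

27


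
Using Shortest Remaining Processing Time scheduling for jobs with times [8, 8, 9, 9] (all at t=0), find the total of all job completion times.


Since all jobs arrive at t=0, SRPT equals SPT ordering.
SPT order: [8, 8, 9, 9]
Completion times:
  Job 1: p=8, C=8
  Job 2: p=8, C=16
  Job 3: p=9, C=25
  Job 4: p=9, C=34
Total completion time = 8 + 16 + 25 + 34 = 83

83


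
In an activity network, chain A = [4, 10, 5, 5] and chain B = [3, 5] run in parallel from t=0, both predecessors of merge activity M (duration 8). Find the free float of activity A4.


ES(A4) = sum of predecessors on chain A = 19
EF(A4) = ES + duration = 19 + 5 = 24
Successor of A4 is M. ES(M) = max(sum(A), sum(B)) = max(24, 8) = 24
Free float = ES(successor) - EF(current) = 24 - 24 = 0

0


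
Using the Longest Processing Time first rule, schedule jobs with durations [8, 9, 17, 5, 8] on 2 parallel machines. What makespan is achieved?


Sort jobs in decreasing order (LPT): [17, 9, 8, 8, 5]
Assign each job to the least loaded machine:
  Machine 1: jobs [17, 8], load = 25
  Machine 2: jobs [9, 8, 5], load = 22
Makespan = max load = 25

25


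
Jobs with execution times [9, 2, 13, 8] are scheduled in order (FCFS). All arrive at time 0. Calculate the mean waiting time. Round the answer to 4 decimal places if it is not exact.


FCFS order (as given): [9, 2, 13, 8]
Waiting times:
  Job 1: wait = 0
  Job 2: wait = 9
  Job 3: wait = 11
  Job 4: wait = 24
Sum of waiting times = 44
Average waiting time = 44/4 = 11.0

11.0


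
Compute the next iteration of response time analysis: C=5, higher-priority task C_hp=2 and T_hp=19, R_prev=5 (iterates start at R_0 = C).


R_next = C + ceil(R_prev / T_hp) * C_hp
ceil(5 / 19) = ceil(0.2632) = 1
Interference = 1 * 2 = 2
R_next = 5 + 2 = 7

7


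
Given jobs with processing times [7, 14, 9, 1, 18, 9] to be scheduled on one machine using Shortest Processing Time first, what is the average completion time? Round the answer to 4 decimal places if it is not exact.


Sort jobs by processing time (SPT order): [1, 7, 9, 9, 14, 18]
Compute completion times sequentially:
  Job 1: processing = 1, completes at 1
  Job 2: processing = 7, completes at 8
  Job 3: processing = 9, completes at 17
  Job 4: processing = 9, completes at 26
  Job 5: processing = 14, completes at 40
  Job 6: processing = 18, completes at 58
Sum of completion times = 150
Average completion time = 150/6 = 25.0

25.0


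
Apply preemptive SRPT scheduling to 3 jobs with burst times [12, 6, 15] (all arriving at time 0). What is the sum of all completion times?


Since all jobs arrive at t=0, SRPT equals SPT ordering.
SPT order: [6, 12, 15]
Completion times:
  Job 1: p=6, C=6
  Job 2: p=12, C=18
  Job 3: p=15, C=33
Total completion time = 6 + 18 + 33 = 57

57


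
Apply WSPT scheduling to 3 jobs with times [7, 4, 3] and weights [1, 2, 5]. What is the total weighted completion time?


Compute p/w ratios and sort ascending (WSPT): [(3, 5), (4, 2), (7, 1)]
Compute weighted completion times:
  Job (p=3,w=5): C=3, w*C=5*3=15
  Job (p=4,w=2): C=7, w*C=2*7=14
  Job (p=7,w=1): C=14, w*C=1*14=14
Total weighted completion time = 43

43


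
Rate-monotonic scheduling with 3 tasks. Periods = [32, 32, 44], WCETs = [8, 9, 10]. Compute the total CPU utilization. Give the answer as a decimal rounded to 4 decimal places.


Compute individual utilizations (exact fractions):
  Task 1: C/T = 8/32 = 1/4 (approx. 0.25)
  Task 2: C/T = 9/32 (approx. 0.2813)
  Task 3: C/T = 10/44 = 5/22 (approx. 0.2273)
Total utilization U = 1/4 + 9/32 + 5/22 = 267/352
Rounded to 4 decimal places: U = 0.7585
RM (Liu & Layland) bound for 3 tasks = 0.779763; compare with U = 267/352 (approx. 0.758523)
U <= bound, so schedulable by RM sufficient condition.

0.7585


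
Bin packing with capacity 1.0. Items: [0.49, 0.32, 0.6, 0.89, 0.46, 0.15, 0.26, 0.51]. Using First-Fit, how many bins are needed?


Place items sequentially using First-Fit:
  Item 0.49 -> new Bin 1
  Item 0.32 -> Bin 1 (now 0.81)
  Item 0.6 -> new Bin 2
  Item 0.89 -> new Bin 3
  Item 0.46 -> new Bin 4
  Item 0.15 -> Bin 1 (now 0.96)
  Item 0.26 -> Bin 2 (now 0.86)
  Item 0.51 -> Bin 4 (now 0.97)
Total bins used = 4

4


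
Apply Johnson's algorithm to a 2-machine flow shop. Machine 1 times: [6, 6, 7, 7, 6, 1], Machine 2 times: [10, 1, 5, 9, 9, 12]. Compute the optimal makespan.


Apply Johnson's rule:
  Group 1 (a <= b): [(6, 1, 12), (1, 6, 10), (5, 6, 9), (4, 7, 9)]
  Group 2 (a > b): [(3, 7, 5), (2, 6, 1)]
Optimal job order: [6, 1, 5, 4, 3, 2]
Schedule:
  Job 6: M1 done at 1, M2 done at 13
  Job 1: M1 done at 7, M2 done at 23
  Job 5: M1 done at 13, M2 done at 32
  Job 4: M1 done at 20, M2 done at 41
  Job 3: M1 done at 27, M2 done at 46
  Job 2: M1 done at 33, M2 done at 47
Makespan = 47

47


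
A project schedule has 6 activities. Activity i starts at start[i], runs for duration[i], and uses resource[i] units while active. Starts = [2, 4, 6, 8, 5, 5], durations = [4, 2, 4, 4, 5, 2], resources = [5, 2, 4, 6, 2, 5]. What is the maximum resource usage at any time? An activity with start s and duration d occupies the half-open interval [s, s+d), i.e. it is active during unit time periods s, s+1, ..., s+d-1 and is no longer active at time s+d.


Each activity i is active on [start_i, start_i + duration_i).
Compute total resource usage per time slot:
  t=0: active resources = [], total = 0
  t=1: active resources = [], total = 0
  t=2: active resources = [5], total = 5
  t=3: active resources = [5], total = 5
  t=4: active resources = [5, 2], total = 7
  t=5: active resources = [5, 2, 2, 5], total = 14
  t=6: active resources = [4, 2, 5], total = 11
  t=7: active resources = [4, 2], total = 6
  t=8: active resources = [4, 6, 2], total = 12
  t=9: active resources = [4, 6, 2], total = 12
  t=10: active resources = [6], total = 6
  t=11: active resources = [6], total = 6
Peak resource demand = 14

14


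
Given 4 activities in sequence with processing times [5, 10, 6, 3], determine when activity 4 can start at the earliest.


Activity 4 starts after activities 1 through 3 complete.
Predecessor durations: [5, 10, 6]
ES = 5 + 10 + 6 = 21

21


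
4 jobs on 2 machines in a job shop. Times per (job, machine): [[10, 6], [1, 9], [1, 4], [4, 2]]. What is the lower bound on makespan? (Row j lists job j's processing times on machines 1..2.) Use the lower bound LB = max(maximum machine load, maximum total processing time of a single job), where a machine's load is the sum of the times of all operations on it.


Machine loads:
  Machine 1: 10 + 1 + 1 + 4 = 16
  Machine 2: 6 + 9 + 4 + 2 = 21
Max machine load = 21
Job totals:
  Job 1: 16
  Job 2: 10
  Job 3: 5
  Job 4: 6
Max job total = 16
Lower bound = max(21, 16) = 21

21


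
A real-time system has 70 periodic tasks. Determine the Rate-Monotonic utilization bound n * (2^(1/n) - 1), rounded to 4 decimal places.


Compute 2^(1/70) = 1.0099512906
Subtract 1: 1.0099512906 - 1 = 0.0099512906
Multiply by n: 70 * 0.0099512906 = 0.6965903420
Round to 4 dp: 0.6966

0.6966


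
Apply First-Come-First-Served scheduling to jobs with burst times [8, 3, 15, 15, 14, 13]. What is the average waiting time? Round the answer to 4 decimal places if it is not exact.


FCFS order (as given): [8, 3, 15, 15, 14, 13]
Waiting times:
  Job 1: wait = 0
  Job 2: wait = 8
  Job 3: wait = 11
  Job 4: wait = 26
  Job 5: wait = 41
  Job 6: wait = 55
Sum of waiting times = 141
Average waiting time = 141/6 = 23.5

23.5
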